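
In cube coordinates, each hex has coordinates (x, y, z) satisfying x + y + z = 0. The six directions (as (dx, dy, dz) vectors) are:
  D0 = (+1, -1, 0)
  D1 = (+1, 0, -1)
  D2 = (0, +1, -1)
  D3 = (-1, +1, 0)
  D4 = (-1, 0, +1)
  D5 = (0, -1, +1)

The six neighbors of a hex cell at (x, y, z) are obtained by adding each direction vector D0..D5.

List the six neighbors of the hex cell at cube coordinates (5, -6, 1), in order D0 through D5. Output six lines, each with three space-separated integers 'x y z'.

Center: (5, -6, 1). Add each direction:
  D0: (5, -6, 1) + (1, -1, 0) = (6, -7, 1)
  D1: (5, -6, 1) + (1, 0, -1) = (6, -6, 0)
  D2: (5, -6, 1) + (0, 1, -1) = (5, -5, 0)
  D3: (5, -6, 1) + (-1, 1, 0) = (4, -5, 1)
  D4: (5, -6, 1) + (-1, 0, 1) = (4, -6, 2)
  D5: (5, -6, 1) + (0, -1, 1) = (5, -7, 2)

Answer: 6 -7 1
6 -6 0
5 -5 0
4 -5 1
4 -6 2
5 -7 2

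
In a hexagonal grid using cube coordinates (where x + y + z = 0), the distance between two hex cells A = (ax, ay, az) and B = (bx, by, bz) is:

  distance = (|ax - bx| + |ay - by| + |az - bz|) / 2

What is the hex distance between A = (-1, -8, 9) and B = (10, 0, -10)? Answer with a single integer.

|ax - bx| = |-1 - 10| = 11
|ay - by| = |-8 - 0| = 8
|az - bz| = |9 - (-10)| = 19
distance = (11 + 8 + 19) / 2 = 38 / 2 = 19

Answer: 19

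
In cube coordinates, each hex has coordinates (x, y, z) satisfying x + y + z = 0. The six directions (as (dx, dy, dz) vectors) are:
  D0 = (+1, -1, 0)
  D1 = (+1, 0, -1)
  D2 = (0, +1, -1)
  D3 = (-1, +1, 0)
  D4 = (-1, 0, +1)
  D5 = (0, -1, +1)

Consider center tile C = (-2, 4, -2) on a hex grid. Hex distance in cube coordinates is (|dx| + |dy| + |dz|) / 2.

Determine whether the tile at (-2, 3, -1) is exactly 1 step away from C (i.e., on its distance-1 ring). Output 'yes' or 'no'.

|px - cx| = |-2 - (-2)| = 0
|py - cy| = |3 - 4| = 1
|pz - cz| = |-1 - (-2)| = 1
distance = (0+1+1)/2 = 2/2 = 1
radius = 1; distance == radius -> yes

Answer: yes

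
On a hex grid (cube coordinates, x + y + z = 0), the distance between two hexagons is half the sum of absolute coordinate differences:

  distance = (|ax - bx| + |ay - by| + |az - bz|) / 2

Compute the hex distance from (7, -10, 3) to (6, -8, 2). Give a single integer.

Answer: 2

Derivation:
|ax - bx| = |7 - 6| = 1
|ay - by| = |-10 - (-8)| = 2
|az - bz| = |3 - 2| = 1
distance = (1 + 2 + 1) / 2 = 4 / 2 = 2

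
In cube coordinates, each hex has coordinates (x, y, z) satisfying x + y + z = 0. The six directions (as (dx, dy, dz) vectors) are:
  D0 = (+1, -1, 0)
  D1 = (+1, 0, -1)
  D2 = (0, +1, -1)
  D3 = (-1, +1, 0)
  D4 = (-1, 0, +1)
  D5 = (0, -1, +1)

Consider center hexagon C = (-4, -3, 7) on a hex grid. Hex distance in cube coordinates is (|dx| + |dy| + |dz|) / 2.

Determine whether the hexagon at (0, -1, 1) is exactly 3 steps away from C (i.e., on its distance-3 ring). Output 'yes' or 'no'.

Answer: no

Derivation:
|px - cx| = |0 - (-4)| = 4
|py - cy| = |-1 - (-3)| = 2
|pz - cz| = |1 - 7| = 6
distance = (4+2+6)/2 = 12/2 = 6
radius = 3; distance != radius -> no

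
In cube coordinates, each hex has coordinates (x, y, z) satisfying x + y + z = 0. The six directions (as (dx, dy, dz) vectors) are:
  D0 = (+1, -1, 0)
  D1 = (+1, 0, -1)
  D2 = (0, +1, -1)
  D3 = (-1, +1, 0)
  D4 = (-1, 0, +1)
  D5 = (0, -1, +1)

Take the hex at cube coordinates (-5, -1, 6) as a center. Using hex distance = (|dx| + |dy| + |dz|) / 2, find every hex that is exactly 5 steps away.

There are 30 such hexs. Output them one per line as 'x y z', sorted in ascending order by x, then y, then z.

Walk ring at distance 5 from (-5, -1, 6):
Start at center + D4*5 = (-10, -1, 11)
  hex 0: (-10, -1, 11)
  hex 1: (-9, -2, 11)
  hex 2: (-8, -3, 11)
  hex 3: (-7, -4, 11)
  hex 4: (-6, -5, 11)
  hex 5: (-5, -6, 11)
  hex 6: (-4, -6, 10)
  hex 7: (-3, -6, 9)
  hex 8: (-2, -6, 8)
  hex 9: (-1, -6, 7)
  hex 10: (0, -6, 6)
  hex 11: (0, -5, 5)
  hex 12: (0, -4, 4)
  hex 13: (0, -3, 3)
  hex 14: (0, -2, 2)
  hex 15: (0, -1, 1)
  hex 16: (-1, 0, 1)
  hex 17: (-2, 1, 1)
  hex 18: (-3, 2, 1)
  hex 19: (-4, 3, 1)
  hex 20: (-5, 4, 1)
  hex 21: (-6, 4, 2)
  hex 22: (-7, 4, 3)
  hex 23: (-8, 4, 4)
  hex 24: (-9, 4, 5)
  hex 25: (-10, 4, 6)
  hex 26: (-10, 3, 7)
  hex 27: (-10, 2, 8)
  hex 28: (-10, 1, 9)
  hex 29: (-10, 0, 10)
Sorted: 30 hexes.

Answer: -10 -1 11
-10 0 10
-10 1 9
-10 2 8
-10 3 7
-10 4 6
-9 -2 11
-9 4 5
-8 -3 11
-8 4 4
-7 -4 11
-7 4 3
-6 -5 11
-6 4 2
-5 -6 11
-5 4 1
-4 -6 10
-4 3 1
-3 -6 9
-3 2 1
-2 -6 8
-2 1 1
-1 -6 7
-1 0 1
0 -6 6
0 -5 5
0 -4 4
0 -3 3
0 -2 2
0 -1 1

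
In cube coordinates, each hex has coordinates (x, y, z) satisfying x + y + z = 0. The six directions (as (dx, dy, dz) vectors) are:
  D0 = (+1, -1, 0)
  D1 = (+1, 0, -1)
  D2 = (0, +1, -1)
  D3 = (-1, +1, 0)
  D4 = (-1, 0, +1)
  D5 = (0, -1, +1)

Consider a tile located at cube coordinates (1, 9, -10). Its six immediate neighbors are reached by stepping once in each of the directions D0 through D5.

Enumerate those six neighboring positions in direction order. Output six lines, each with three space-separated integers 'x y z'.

Center: (1, 9, -10). Add each direction:
  D0: (1, 9, -10) + (1, -1, 0) = (2, 8, -10)
  D1: (1, 9, -10) + (1, 0, -1) = (2, 9, -11)
  D2: (1, 9, -10) + (0, 1, -1) = (1, 10, -11)
  D3: (1, 9, -10) + (-1, 1, 0) = (0, 10, -10)
  D4: (1, 9, -10) + (-1, 0, 1) = (0, 9, -9)
  D5: (1, 9, -10) + (0, -1, 1) = (1, 8, -9)

Answer: 2 8 -10
2 9 -11
1 10 -11
0 10 -10
0 9 -9
1 8 -9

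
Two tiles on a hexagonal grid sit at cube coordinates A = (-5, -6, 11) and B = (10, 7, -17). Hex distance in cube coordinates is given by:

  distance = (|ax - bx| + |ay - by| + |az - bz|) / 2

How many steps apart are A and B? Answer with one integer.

|ax - bx| = |-5 - 10| = 15
|ay - by| = |-6 - 7| = 13
|az - bz| = |11 - (-17)| = 28
distance = (15 + 13 + 28) / 2 = 56 / 2 = 28

Answer: 28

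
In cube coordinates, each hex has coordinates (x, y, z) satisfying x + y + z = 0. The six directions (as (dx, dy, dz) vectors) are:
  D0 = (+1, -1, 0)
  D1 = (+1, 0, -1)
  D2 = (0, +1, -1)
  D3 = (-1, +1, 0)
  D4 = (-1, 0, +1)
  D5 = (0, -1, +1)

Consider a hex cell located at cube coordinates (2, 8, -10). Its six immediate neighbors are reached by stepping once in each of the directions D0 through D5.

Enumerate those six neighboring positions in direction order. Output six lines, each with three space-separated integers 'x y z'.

Center: (2, 8, -10). Add each direction:
  D0: (2, 8, -10) + (1, -1, 0) = (3, 7, -10)
  D1: (2, 8, -10) + (1, 0, -1) = (3, 8, -11)
  D2: (2, 8, -10) + (0, 1, -1) = (2, 9, -11)
  D3: (2, 8, -10) + (-1, 1, 0) = (1, 9, -10)
  D4: (2, 8, -10) + (-1, 0, 1) = (1, 8, -9)
  D5: (2, 8, -10) + (0, -1, 1) = (2, 7, -9)

Answer: 3 7 -10
3 8 -11
2 9 -11
1 9 -10
1 8 -9
2 7 -9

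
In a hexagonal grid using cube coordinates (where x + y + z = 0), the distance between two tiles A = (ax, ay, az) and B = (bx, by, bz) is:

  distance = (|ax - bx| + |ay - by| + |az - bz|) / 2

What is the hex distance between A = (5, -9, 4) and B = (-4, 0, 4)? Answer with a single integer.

Answer: 9

Derivation:
|ax - bx| = |5 - (-4)| = 9
|ay - by| = |-9 - 0| = 9
|az - bz| = |4 - 4| = 0
distance = (9 + 9 + 0) / 2 = 18 / 2 = 9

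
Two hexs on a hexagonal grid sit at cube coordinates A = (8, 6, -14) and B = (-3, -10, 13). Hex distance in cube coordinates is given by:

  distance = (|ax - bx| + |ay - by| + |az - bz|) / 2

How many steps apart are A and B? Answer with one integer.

|ax - bx| = |8 - (-3)| = 11
|ay - by| = |6 - (-10)| = 16
|az - bz| = |-14 - 13| = 27
distance = (11 + 16 + 27) / 2 = 54 / 2 = 27

Answer: 27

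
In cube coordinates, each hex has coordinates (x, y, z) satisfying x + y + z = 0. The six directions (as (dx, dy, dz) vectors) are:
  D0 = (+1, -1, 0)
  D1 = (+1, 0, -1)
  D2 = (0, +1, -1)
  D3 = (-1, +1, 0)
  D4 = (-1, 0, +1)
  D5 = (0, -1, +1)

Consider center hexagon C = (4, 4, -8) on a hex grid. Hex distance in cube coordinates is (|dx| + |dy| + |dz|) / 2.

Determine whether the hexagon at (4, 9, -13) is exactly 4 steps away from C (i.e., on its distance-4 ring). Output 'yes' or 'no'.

|px - cx| = |4 - 4| = 0
|py - cy| = |9 - 4| = 5
|pz - cz| = |-13 - (-8)| = 5
distance = (0+5+5)/2 = 10/2 = 5
radius = 4; distance != radius -> no

Answer: no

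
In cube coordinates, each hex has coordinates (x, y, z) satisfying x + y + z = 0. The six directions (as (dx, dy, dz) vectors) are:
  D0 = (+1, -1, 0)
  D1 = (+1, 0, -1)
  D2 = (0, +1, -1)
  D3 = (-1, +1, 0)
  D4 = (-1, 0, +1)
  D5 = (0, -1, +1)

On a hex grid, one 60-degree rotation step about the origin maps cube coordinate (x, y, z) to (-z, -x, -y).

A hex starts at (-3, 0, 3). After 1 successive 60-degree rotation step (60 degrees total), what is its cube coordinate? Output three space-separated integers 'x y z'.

Answer: -3 3 0

Derivation:
Start: (-3, 0, 3)
Step 1: (-3, 0, 3) -> (-(3), -(-3), -(0)) = (-3, 3, 0)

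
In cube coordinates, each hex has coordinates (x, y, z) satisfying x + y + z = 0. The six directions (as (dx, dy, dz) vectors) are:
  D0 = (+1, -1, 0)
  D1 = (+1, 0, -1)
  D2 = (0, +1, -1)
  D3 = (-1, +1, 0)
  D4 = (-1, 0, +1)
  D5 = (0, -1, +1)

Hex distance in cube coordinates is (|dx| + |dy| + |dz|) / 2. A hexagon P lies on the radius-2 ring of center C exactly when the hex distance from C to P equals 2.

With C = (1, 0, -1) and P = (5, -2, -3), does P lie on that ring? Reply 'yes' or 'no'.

Answer: no

Derivation:
|px - cx| = |5 - 1| = 4
|py - cy| = |-2 - 0| = 2
|pz - cz| = |-3 - (-1)| = 2
distance = (4+2+2)/2 = 8/2 = 4
radius = 2; distance != radius -> no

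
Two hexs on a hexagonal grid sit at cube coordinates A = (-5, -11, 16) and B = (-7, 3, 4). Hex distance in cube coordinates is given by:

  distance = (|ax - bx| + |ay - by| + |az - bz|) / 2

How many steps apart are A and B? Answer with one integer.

|ax - bx| = |-5 - (-7)| = 2
|ay - by| = |-11 - 3| = 14
|az - bz| = |16 - 4| = 12
distance = (2 + 14 + 12) / 2 = 28 / 2 = 14

Answer: 14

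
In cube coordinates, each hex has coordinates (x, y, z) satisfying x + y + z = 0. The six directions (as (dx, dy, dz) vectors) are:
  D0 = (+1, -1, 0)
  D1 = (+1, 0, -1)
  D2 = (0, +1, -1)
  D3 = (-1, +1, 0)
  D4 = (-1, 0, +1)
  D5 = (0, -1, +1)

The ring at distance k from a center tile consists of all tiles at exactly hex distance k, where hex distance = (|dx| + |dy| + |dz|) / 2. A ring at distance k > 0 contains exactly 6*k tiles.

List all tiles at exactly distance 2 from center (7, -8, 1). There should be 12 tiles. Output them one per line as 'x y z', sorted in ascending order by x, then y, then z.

Walk ring at distance 2 from (7, -8, 1):
Start at center + D4*2 = (5, -8, 3)
  hex 0: (5, -8, 3)
  hex 1: (6, -9, 3)
  hex 2: (7, -10, 3)
  hex 3: (8, -10, 2)
  hex 4: (9, -10, 1)
  hex 5: (9, -9, 0)
  hex 6: (9, -8, -1)
  hex 7: (8, -7, -1)
  hex 8: (7, -6, -1)
  hex 9: (6, -6, 0)
  hex 10: (5, -6, 1)
  hex 11: (5, -7, 2)
Sorted: 12 hexes.

Answer: 5 -8 3
5 -7 2
5 -6 1
6 -9 3
6 -6 0
7 -10 3
7 -6 -1
8 -10 2
8 -7 -1
9 -10 1
9 -9 0
9 -8 -1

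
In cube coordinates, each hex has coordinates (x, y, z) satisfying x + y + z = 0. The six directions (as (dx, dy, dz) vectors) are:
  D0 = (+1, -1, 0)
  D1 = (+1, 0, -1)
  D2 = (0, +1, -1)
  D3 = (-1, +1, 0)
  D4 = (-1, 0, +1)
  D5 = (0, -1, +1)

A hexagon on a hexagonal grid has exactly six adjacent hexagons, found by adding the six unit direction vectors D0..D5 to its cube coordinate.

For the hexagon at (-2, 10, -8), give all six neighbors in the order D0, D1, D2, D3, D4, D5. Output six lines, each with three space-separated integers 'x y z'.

Answer: -1 9 -8
-1 10 -9
-2 11 -9
-3 11 -8
-3 10 -7
-2 9 -7

Derivation:
Center: (-2, 10, -8). Add each direction:
  D0: (-2, 10, -8) + (1, -1, 0) = (-1, 9, -8)
  D1: (-2, 10, -8) + (1, 0, -1) = (-1, 10, -9)
  D2: (-2, 10, -8) + (0, 1, -1) = (-2, 11, -9)
  D3: (-2, 10, -8) + (-1, 1, 0) = (-3, 11, -8)
  D4: (-2, 10, -8) + (-1, 0, 1) = (-3, 10, -7)
  D5: (-2, 10, -8) + (0, -1, 1) = (-2, 9, -7)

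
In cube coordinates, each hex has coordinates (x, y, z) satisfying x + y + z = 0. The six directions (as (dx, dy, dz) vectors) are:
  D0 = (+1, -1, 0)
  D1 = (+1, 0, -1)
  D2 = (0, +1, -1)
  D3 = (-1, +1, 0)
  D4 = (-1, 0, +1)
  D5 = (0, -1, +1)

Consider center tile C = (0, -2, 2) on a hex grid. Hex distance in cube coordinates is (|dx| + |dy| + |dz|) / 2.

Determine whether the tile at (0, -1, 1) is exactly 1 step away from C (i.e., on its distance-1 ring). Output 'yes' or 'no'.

Answer: yes

Derivation:
|px - cx| = |0 - 0| = 0
|py - cy| = |-1 - (-2)| = 1
|pz - cz| = |1 - 2| = 1
distance = (0+1+1)/2 = 2/2 = 1
radius = 1; distance == radius -> yes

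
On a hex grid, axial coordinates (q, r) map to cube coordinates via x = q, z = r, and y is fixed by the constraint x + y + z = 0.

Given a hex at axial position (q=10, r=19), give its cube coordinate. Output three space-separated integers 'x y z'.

x = q = 10
z = r = 19
y = -x - z = -(10) - (19) = -29

Answer: 10 -29 19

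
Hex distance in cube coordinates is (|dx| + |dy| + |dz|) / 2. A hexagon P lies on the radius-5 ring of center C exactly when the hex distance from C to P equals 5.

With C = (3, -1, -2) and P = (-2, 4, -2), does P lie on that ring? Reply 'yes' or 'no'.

Answer: yes

Derivation:
|px - cx| = |-2 - 3| = 5
|py - cy| = |4 - (-1)| = 5
|pz - cz| = |-2 - (-2)| = 0
distance = (5+5+0)/2 = 10/2 = 5
radius = 5; distance == radius -> yes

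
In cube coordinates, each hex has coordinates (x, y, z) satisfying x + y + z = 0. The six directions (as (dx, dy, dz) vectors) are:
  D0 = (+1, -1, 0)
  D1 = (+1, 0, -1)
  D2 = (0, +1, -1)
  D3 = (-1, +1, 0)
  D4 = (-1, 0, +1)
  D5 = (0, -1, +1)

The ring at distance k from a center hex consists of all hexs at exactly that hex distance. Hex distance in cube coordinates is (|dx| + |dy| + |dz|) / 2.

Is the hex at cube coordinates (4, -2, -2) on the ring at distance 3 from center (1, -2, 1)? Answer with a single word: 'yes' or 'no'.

Answer: yes

Derivation:
|px - cx| = |4 - 1| = 3
|py - cy| = |-2 - (-2)| = 0
|pz - cz| = |-2 - 1| = 3
distance = (3+0+3)/2 = 6/2 = 3
radius = 3; distance == radius -> yes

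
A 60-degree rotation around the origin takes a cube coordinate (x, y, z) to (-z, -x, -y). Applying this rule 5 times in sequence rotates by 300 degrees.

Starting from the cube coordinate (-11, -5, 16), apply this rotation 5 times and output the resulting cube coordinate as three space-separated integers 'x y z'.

Answer: 5 -16 11

Derivation:
Start: (-11, -5, 16)
Step 1: (-11, -5, 16) -> (-(16), -(-11), -(-5)) = (-16, 11, 5)
Step 2: (-16, 11, 5) -> (-(5), -(-16), -(11)) = (-5, 16, -11)
Step 3: (-5, 16, -11) -> (-(-11), -(-5), -(16)) = (11, 5, -16)
Step 4: (11, 5, -16) -> (-(-16), -(11), -(5)) = (16, -11, -5)
Step 5: (16, -11, -5) -> (-(-5), -(16), -(-11)) = (5, -16, 11)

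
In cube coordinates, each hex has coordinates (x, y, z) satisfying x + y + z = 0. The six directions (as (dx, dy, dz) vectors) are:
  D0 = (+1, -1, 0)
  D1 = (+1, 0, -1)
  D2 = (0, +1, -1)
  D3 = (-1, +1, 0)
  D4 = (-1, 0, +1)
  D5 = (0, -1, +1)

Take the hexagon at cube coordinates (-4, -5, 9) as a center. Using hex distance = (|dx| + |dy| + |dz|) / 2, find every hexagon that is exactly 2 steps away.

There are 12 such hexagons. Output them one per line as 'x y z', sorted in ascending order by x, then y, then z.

Walk ring at distance 2 from (-4, -5, 9):
Start at center + D4*2 = (-6, -5, 11)
  hex 0: (-6, -5, 11)
  hex 1: (-5, -6, 11)
  hex 2: (-4, -7, 11)
  hex 3: (-3, -7, 10)
  hex 4: (-2, -7, 9)
  hex 5: (-2, -6, 8)
  hex 6: (-2, -5, 7)
  hex 7: (-3, -4, 7)
  hex 8: (-4, -3, 7)
  hex 9: (-5, -3, 8)
  hex 10: (-6, -3, 9)
  hex 11: (-6, -4, 10)
Sorted: 12 hexes.

Answer: -6 -5 11
-6 -4 10
-6 -3 9
-5 -6 11
-5 -3 8
-4 -7 11
-4 -3 7
-3 -7 10
-3 -4 7
-2 -7 9
-2 -6 8
-2 -5 7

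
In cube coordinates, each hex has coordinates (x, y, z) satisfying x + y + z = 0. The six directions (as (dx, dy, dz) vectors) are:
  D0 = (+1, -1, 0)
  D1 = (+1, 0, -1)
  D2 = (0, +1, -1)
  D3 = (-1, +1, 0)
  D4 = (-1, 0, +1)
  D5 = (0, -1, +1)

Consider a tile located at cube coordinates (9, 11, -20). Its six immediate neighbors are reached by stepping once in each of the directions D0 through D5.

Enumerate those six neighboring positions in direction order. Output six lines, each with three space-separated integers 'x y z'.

Center: (9, 11, -20). Add each direction:
  D0: (9, 11, -20) + (1, -1, 0) = (10, 10, -20)
  D1: (9, 11, -20) + (1, 0, -1) = (10, 11, -21)
  D2: (9, 11, -20) + (0, 1, -1) = (9, 12, -21)
  D3: (9, 11, -20) + (-1, 1, 0) = (8, 12, -20)
  D4: (9, 11, -20) + (-1, 0, 1) = (8, 11, -19)
  D5: (9, 11, -20) + (0, -1, 1) = (9, 10, -19)

Answer: 10 10 -20
10 11 -21
9 12 -21
8 12 -20
8 11 -19
9 10 -19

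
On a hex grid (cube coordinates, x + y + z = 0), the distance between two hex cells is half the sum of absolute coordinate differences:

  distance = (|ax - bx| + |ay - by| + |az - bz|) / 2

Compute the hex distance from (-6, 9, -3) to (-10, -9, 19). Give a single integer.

|ax - bx| = |-6 - (-10)| = 4
|ay - by| = |9 - (-9)| = 18
|az - bz| = |-3 - 19| = 22
distance = (4 + 18 + 22) / 2 = 44 / 2 = 22

Answer: 22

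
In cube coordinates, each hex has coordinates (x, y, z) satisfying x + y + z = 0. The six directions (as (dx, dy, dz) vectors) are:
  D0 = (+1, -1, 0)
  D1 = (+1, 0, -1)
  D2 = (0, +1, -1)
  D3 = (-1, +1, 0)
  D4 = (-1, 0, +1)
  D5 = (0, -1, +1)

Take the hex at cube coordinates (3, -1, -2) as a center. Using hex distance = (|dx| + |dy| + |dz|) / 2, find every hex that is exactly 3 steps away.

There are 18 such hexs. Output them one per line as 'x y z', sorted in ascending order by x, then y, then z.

Answer: 0 -1 1
0 0 0
0 1 -1
0 2 -2
1 -2 1
1 2 -3
2 -3 1
2 2 -4
3 -4 1
3 2 -5
4 -4 0
4 1 -5
5 -4 -1
5 0 -5
6 -4 -2
6 -3 -3
6 -2 -4
6 -1 -5

Derivation:
Walk ring at distance 3 from (3, -1, -2):
Start at center + D4*3 = (0, -1, 1)
  hex 0: (0, -1, 1)
  hex 1: (1, -2, 1)
  hex 2: (2, -3, 1)
  hex 3: (3, -4, 1)
  hex 4: (4, -4, 0)
  hex 5: (5, -4, -1)
  hex 6: (6, -4, -2)
  hex 7: (6, -3, -3)
  hex 8: (6, -2, -4)
  hex 9: (6, -1, -5)
  hex 10: (5, 0, -5)
  hex 11: (4, 1, -5)
  hex 12: (3, 2, -5)
  hex 13: (2, 2, -4)
  hex 14: (1, 2, -3)
  hex 15: (0, 2, -2)
  hex 16: (0, 1, -1)
  hex 17: (0, 0, 0)
Sorted: 18 hexes.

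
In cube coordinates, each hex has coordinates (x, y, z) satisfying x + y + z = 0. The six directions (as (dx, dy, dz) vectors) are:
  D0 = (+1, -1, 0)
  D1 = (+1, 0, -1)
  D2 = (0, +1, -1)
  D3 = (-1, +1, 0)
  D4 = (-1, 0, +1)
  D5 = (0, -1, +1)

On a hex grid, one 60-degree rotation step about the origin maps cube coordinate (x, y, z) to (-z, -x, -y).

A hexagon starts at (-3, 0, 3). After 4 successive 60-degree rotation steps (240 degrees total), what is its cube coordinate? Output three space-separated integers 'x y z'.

Start: (-3, 0, 3)
Step 1: (-3, 0, 3) -> (-(3), -(-3), -(0)) = (-3, 3, 0)
Step 2: (-3, 3, 0) -> (-(0), -(-3), -(3)) = (0, 3, -3)
Step 3: (0, 3, -3) -> (-(-3), -(0), -(3)) = (3, 0, -3)
Step 4: (3, 0, -3) -> (-(-3), -(3), -(0)) = (3, -3, 0)

Answer: 3 -3 0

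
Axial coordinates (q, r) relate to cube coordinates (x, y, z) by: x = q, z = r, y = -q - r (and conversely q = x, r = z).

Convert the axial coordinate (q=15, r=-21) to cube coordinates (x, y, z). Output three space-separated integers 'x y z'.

Answer: 15 6 -21

Derivation:
x = q = 15
z = r = -21
y = -x - z = -(15) - (-21) = 6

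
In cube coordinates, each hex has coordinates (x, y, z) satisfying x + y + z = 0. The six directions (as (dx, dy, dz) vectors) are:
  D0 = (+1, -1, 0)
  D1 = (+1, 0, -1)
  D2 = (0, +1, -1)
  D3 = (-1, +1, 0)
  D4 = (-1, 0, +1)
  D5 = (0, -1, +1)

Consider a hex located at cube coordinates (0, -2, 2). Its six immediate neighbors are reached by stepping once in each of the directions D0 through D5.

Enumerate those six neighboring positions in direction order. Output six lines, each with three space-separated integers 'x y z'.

Answer: 1 -3 2
1 -2 1
0 -1 1
-1 -1 2
-1 -2 3
0 -3 3

Derivation:
Center: (0, -2, 2). Add each direction:
  D0: (0, -2, 2) + (1, -1, 0) = (1, -3, 2)
  D1: (0, -2, 2) + (1, 0, -1) = (1, -2, 1)
  D2: (0, -2, 2) + (0, 1, -1) = (0, -1, 1)
  D3: (0, -2, 2) + (-1, 1, 0) = (-1, -1, 2)
  D4: (0, -2, 2) + (-1, 0, 1) = (-1, -2, 3)
  D5: (0, -2, 2) + (0, -1, 1) = (0, -3, 3)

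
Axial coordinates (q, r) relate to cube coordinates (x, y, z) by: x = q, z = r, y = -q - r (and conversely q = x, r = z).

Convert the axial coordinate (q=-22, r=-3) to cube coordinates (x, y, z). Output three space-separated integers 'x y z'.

Answer: -22 25 -3

Derivation:
x = q = -22
z = r = -3
y = -x - z = -(-22) - (-3) = 25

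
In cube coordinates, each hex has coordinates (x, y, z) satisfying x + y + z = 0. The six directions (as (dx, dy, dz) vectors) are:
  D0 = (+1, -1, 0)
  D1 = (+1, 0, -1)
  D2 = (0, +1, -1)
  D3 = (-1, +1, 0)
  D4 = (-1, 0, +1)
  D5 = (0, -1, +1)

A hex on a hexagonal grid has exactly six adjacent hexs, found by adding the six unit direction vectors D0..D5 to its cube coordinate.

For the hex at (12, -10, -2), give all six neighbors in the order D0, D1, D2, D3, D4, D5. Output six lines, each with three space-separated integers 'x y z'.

Center: (12, -10, -2). Add each direction:
  D0: (12, -10, -2) + (1, -1, 0) = (13, -11, -2)
  D1: (12, -10, -2) + (1, 0, -1) = (13, -10, -3)
  D2: (12, -10, -2) + (0, 1, -1) = (12, -9, -3)
  D3: (12, -10, -2) + (-1, 1, 0) = (11, -9, -2)
  D4: (12, -10, -2) + (-1, 0, 1) = (11, -10, -1)
  D5: (12, -10, -2) + (0, -1, 1) = (12, -11, -1)

Answer: 13 -11 -2
13 -10 -3
12 -9 -3
11 -9 -2
11 -10 -1
12 -11 -1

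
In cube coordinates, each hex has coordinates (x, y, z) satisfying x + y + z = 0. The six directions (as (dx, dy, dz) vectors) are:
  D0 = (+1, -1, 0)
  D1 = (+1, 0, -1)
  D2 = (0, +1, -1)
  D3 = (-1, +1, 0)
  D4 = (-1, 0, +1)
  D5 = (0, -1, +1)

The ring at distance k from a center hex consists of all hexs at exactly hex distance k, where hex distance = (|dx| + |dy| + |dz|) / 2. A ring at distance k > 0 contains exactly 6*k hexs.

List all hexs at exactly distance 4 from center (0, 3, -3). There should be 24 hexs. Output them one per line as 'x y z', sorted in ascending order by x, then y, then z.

Walk ring at distance 4 from (0, 3, -3):
Start at center + D4*4 = (-4, 3, 1)
  hex 0: (-4, 3, 1)
  hex 1: (-3, 2, 1)
  hex 2: (-2, 1, 1)
  hex 3: (-1, 0, 1)
  hex 4: (0, -1, 1)
  hex 5: (1, -1, 0)
  hex 6: (2, -1, -1)
  hex 7: (3, -1, -2)
  hex 8: (4, -1, -3)
  hex 9: (4, 0, -4)
  hex 10: (4, 1, -5)
  hex 11: (4, 2, -6)
  hex 12: (4, 3, -7)
  hex 13: (3, 4, -7)
  hex 14: (2, 5, -7)
  hex 15: (1, 6, -7)
  hex 16: (0, 7, -7)
  hex 17: (-1, 7, -6)
  hex 18: (-2, 7, -5)
  hex 19: (-3, 7, -4)
  hex 20: (-4, 7, -3)
  hex 21: (-4, 6, -2)
  hex 22: (-4, 5, -1)
  hex 23: (-4, 4, 0)
Sorted: 24 hexes.

Answer: -4 3 1
-4 4 0
-4 5 -1
-4 6 -2
-4 7 -3
-3 2 1
-3 7 -4
-2 1 1
-2 7 -5
-1 0 1
-1 7 -6
0 -1 1
0 7 -7
1 -1 0
1 6 -7
2 -1 -1
2 5 -7
3 -1 -2
3 4 -7
4 -1 -3
4 0 -4
4 1 -5
4 2 -6
4 3 -7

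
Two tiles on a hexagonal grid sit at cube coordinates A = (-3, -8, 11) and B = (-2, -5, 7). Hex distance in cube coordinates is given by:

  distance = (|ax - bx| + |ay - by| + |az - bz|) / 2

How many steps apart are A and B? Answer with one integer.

Answer: 4

Derivation:
|ax - bx| = |-3 - (-2)| = 1
|ay - by| = |-8 - (-5)| = 3
|az - bz| = |11 - 7| = 4
distance = (1 + 3 + 4) / 2 = 8 / 2 = 4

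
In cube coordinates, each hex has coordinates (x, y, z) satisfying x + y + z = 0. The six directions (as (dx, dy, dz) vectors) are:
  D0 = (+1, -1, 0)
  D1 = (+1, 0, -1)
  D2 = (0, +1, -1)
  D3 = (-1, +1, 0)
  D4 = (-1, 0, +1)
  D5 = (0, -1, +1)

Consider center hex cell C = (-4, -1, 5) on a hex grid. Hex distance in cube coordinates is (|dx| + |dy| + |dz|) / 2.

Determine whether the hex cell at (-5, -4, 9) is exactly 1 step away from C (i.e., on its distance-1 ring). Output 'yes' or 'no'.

Answer: no

Derivation:
|px - cx| = |-5 - (-4)| = 1
|py - cy| = |-4 - (-1)| = 3
|pz - cz| = |9 - 5| = 4
distance = (1+3+4)/2 = 8/2 = 4
radius = 1; distance != radius -> no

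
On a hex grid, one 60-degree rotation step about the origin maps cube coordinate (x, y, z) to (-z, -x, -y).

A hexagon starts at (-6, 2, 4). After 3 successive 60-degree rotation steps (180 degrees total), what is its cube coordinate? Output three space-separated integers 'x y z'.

Start: (-6, 2, 4)
Step 1: (-6, 2, 4) -> (-(4), -(-6), -(2)) = (-4, 6, -2)
Step 2: (-4, 6, -2) -> (-(-2), -(-4), -(6)) = (2, 4, -6)
Step 3: (2, 4, -6) -> (-(-6), -(2), -(4)) = (6, -2, -4)

Answer: 6 -2 -4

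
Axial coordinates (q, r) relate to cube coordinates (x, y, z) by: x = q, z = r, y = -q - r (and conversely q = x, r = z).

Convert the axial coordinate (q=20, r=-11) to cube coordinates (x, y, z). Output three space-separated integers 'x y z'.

Answer: 20 -9 -11

Derivation:
x = q = 20
z = r = -11
y = -x - z = -(20) - (-11) = -9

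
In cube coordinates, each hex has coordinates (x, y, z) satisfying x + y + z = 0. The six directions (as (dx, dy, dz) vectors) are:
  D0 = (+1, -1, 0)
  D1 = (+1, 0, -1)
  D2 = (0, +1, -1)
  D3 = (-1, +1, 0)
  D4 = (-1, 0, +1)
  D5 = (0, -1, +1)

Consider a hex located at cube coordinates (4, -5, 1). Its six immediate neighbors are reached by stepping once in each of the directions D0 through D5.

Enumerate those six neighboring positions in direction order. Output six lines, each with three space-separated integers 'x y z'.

Center: (4, -5, 1). Add each direction:
  D0: (4, -5, 1) + (1, -1, 0) = (5, -6, 1)
  D1: (4, -5, 1) + (1, 0, -1) = (5, -5, 0)
  D2: (4, -5, 1) + (0, 1, -1) = (4, -4, 0)
  D3: (4, -5, 1) + (-1, 1, 0) = (3, -4, 1)
  D4: (4, -5, 1) + (-1, 0, 1) = (3, -5, 2)
  D5: (4, -5, 1) + (0, -1, 1) = (4, -6, 2)

Answer: 5 -6 1
5 -5 0
4 -4 0
3 -4 1
3 -5 2
4 -6 2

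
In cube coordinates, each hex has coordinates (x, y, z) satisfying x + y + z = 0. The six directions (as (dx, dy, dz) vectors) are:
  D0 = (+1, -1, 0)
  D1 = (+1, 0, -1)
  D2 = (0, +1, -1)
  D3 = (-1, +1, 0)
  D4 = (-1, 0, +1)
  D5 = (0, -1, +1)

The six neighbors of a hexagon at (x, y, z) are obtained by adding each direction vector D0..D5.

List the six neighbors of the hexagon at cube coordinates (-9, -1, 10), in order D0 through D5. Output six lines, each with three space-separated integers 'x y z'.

Center: (-9, -1, 10). Add each direction:
  D0: (-9, -1, 10) + (1, -1, 0) = (-8, -2, 10)
  D1: (-9, -1, 10) + (1, 0, -1) = (-8, -1, 9)
  D2: (-9, -1, 10) + (0, 1, -1) = (-9, 0, 9)
  D3: (-9, -1, 10) + (-1, 1, 0) = (-10, 0, 10)
  D4: (-9, -1, 10) + (-1, 0, 1) = (-10, -1, 11)
  D5: (-9, -1, 10) + (0, -1, 1) = (-9, -2, 11)

Answer: -8 -2 10
-8 -1 9
-9 0 9
-10 0 10
-10 -1 11
-9 -2 11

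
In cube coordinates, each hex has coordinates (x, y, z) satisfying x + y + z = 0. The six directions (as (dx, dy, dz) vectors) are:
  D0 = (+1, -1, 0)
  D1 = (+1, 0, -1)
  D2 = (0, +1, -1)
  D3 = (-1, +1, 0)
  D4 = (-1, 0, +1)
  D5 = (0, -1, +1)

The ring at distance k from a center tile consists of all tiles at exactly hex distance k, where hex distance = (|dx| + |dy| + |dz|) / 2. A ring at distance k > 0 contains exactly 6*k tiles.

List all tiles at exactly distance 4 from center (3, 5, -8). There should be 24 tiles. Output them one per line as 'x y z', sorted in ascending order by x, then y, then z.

Walk ring at distance 4 from (3, 5, -8):
Start at center + D4*4 = (-1, 5, -4)
  hex 0: (-1, 5, -4)
  hex 1: (0, 4, -4)
  hex 2: (1, 3, -4)
  hex 3: (2, 2, -4)
  hex 4: (3, 1, -4)
  hex 5: (4, 1, -5)
  hex 6: (5, 1, -6)
  hex 7: (6, 1, -7)
  hex 8: (7, 1, -8)
  hex 9: (7, 2, -9)
  hex 10: (7, 3, -10)
  hex 11: (7, 4, -11)
  hex 12: (7, 5, -12)
  hex 13: (6, 6, -12)
  hex 14: (5, 7, -12)
  hex 15: (4, 8, -12)
  hex 16: (3, 9, -12)
  hex 17: (2, 9, -11)
  hex 18: (1, 9, -10)
  hex 19: (0, 9, -9)
  hex 20: (-1, 9, -8)
  hex 21: (-1, 8, -7)
  hex 22: (-1, 7, -6)
  hex 23: (-1, 6, -5)
Sorted: 24 hexes.

Answer: -1 5 -4
-1 6 -5
-1 7 -6
-1 8 -7
-1 9 -8
0 4 -4
0 9 -9
1 3 -4
1 9 -10
2 2 -4
2 9 -11
3 1 -4
3 9 -12
4 1 -5
4 8 -12
5 1 -6
5 7 -12
6 1 -7
6 6 -12
7 1 -8
7 2 -9
7 3 -10
7 4 -11
7 5 -12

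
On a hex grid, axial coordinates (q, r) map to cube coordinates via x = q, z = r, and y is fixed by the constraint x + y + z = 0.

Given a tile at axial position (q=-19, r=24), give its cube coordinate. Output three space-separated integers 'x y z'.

x = q = -19
z = r = 24
y = -x - z = -(-19) - (24) = -5

Answer: -19 -5 24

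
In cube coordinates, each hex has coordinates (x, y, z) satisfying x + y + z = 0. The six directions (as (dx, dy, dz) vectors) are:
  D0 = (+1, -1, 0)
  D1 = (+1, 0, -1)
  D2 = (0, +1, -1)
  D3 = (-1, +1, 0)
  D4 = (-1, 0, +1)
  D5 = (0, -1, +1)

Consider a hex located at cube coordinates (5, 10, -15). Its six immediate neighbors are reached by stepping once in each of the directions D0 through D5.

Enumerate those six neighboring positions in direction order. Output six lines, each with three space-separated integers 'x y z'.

Center: (5, 10, -15). Add each direction:
  D0: (5, 10, -15) + (1, -1, 0) = (6, 9, -15)
  D1: (5, 10, -15) + (1, 0, -1) = (6, 10, -16)
  D2: (5, 10, -15) + (0, 1, -1) = (5, 11, -16)
  D3: (5, 10, -15) + (-1, 1, 0) = (4, 11, -15)
  D4: (5, 10, -15) + (-1, 0, 1) = (4, 10, -14)
  D5: (5, 10, -15) + (0, -1, 1) = (5, 9, -14)

Answer: 6 9 -15
6 10 -16
5 11 -16
4 11 -15
4 10 -14
5 9 -14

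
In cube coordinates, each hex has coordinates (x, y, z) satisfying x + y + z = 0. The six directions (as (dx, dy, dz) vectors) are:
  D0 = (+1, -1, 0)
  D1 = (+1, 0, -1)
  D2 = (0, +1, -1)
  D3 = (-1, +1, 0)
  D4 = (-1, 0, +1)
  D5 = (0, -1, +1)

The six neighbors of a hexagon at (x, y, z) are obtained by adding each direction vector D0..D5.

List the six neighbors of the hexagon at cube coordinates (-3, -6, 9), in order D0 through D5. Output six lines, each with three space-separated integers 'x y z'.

Center: (-3, -6, 9). Add each direction:
  D0: (-3, -6, 9) + (1, -1, 0) = (-2, -7, 9)
  D1: (-3, -6, 9) + (1, 0, -1) = (-2, -6, 8)
  D2: (-3, -6, 9) + (0, 1, -1) = (-3, -5, 8)
  D3: (-3, -6, 9) + (-1, 1, 0) = (-4, -5, 9)
  D4: (-3, -6, 9) + (-1, 0, 1) = (-4, -6, 10)
  D5: (-3, -6, 9) + (0, -1, 1) = (-3, -7, 10)

Answer: -2 -7 9
-2 -6 8
-3 -5 8
-4 -5 9
-4 -6 10
-3 -7 10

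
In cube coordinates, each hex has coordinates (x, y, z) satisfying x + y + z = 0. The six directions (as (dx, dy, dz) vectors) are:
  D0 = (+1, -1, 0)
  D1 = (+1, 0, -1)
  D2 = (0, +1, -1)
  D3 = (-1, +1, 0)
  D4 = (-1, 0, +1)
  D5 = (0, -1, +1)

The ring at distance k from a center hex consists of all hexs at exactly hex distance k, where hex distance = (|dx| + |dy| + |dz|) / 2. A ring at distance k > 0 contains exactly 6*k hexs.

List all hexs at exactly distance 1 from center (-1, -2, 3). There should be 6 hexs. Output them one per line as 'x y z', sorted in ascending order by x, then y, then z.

Walk ring at distance 1 from (-1, -2, 3):
Start at center + D4*1 = (-2, -2, 4)
  hex 0: (-2, -2, 4)
  hex 1: (-1, -3, 4)
  hex 2: (0, -3, 3)
  hex 3: (0, -2, 2)
  hex 4: (-1, -1, 2)
  hex 5: (-2, -1, 3)
Sorted: 6 hexes.

Answer: -2 -2 4
-2 -1 3
-1 -3 4
-1 -1 2
0 -3 3
0 -2 2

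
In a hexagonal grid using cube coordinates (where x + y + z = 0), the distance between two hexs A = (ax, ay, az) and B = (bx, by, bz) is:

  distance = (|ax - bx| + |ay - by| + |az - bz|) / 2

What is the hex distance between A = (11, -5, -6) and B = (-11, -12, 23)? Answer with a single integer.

Answer: 29

Derivation:
|ax - bx| = |11 - (-11)| = 22
|ay - by| = |-5 - (-12)| = 7
|az - bz| = |-6 - 23| = 29
distance = (22 + 7 + 29) / 2 = 58 / 2 = 29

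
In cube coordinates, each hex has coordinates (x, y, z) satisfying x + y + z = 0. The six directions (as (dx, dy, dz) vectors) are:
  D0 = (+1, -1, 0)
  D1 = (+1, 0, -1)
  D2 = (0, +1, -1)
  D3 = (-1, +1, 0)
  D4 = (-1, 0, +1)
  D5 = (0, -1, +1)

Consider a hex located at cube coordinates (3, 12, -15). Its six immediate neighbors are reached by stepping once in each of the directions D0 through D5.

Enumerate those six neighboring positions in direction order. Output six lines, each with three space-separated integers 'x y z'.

Center: (3, 12, -15). Add each direction:
  D0: (3, 12, -15) + (1, -1, 0) = (4, 11, -15)
  D1: (3, 12, -15) + (1, 0, -1) = (4, 12, -16)
  D2: (3, 12, -15) + (0, 1, -1) = (3, 13, -16)
  D3: (3, 12, -15) + (-1, 1, 0) = (2, 13, -15)
  D4: (3, 12, -15) + (-1, 0, 1) = (2, 12, -14)
  D5: (3, 12, -15) + (0, -1, 1) = (3, 11, -14)

Answer: 4 11 -15
4 12 -16
3 13 -16
2 13 -15
2 12 -14
3 11 -14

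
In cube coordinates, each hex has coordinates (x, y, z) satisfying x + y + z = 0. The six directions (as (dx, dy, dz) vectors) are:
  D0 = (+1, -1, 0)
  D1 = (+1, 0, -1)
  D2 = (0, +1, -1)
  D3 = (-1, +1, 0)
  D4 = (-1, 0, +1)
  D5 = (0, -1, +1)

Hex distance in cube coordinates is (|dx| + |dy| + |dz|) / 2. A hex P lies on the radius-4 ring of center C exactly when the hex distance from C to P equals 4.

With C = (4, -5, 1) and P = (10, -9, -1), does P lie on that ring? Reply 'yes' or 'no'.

Answer: no

Derivation:
|px - cx| = |10 - 4| = 6
|py - cy| = |-9 - (-5)| = 4
|pz - cz| = |-1 - 1| = 2
distance = (6+4+2)/2 = 12/2 = 6
radius = 4; distance != radius -> no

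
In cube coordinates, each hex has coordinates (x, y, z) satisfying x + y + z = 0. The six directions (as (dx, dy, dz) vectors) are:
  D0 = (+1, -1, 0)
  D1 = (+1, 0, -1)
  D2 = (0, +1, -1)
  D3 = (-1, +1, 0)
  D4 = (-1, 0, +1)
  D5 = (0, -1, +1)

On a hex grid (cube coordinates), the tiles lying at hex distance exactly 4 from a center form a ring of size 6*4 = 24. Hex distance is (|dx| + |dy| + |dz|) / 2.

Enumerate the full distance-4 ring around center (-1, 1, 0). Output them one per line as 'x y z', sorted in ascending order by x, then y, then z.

Walk ring at distance 4 from (-1, 1, 0):
Start at center + D4*4 = (-5, 1, 4)
  hex 0: (-5, 1, 4)
  hex 1: (-4, 0, 4)
  hex 2: (-3, -1, 4)
  hex 3: (-2, -2, 4)
  hex 4: (-1, -3, 4)
  hex 5: (0, -3, 3)
  hex 6: (1, -3, 2)
  hex 7: (2, -3, 1)
  hex 8: (3, -3, 0)
  hex 9: (3, -2, -1)
  hex 10: (3, -1, -2)
  hex 11: (3, 0, -3)
  hex 12: (3, 1, -4)
  hex 13: (2, 2, -4)
  hex 14: (1, 3, -4)
  hex 15: (0, 4, -4)
  hex 16: (-1, 5, -4)
  hex 17: (-2, 5, -3)
  hex 18: (-3, 5, -2)
  hex 19: (-4, 5, -1)
  hex 20: (-5, 5, 0)
  hex 21: (-5, 4, 1)
  hex 22: (-5, 3, 2)
  hex 23: (-5, 2, 3)
Sorted: 24 hexes.

Answer: -5 1 4
-5 2 3
-5 3 2
-5 4 1
-5 5 0
-4 0 4
-4 5 -1
-3 -1 4
-3 5 -2
-2 -2 4
-2 5 -3
-1 -3 4
-1 5 -4
0 -3 3
0 4 -4
1 -3 2
1 3 -4
2 -3 1
2 2 -4
3 -3 0
3 -2 -1
3 -1 -2
3 0 -3
3 1 -4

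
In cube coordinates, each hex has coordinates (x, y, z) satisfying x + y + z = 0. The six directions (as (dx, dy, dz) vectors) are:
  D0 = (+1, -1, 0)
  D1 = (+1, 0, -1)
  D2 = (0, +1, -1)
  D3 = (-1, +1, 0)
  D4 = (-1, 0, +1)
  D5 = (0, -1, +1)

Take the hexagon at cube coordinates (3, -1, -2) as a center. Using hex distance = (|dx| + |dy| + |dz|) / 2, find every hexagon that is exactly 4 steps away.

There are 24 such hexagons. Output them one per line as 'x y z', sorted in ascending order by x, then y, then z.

Walk ring at distance 4 from (3, -1, -2):
Start at center + D4*4 = (-1, -1, 2)
  hex 0: (-1, -1, 2)
  hex 1: (0, -2, 2)
  hex 2: (1, -3, 2)
  hex 3: (2, -4, 2)
  hex 4: (3, -5, 2)
  hex 5: (4, -5, 1)
  hex 6: (5, -5, 0)
  hex 7: (6, -5, -1)
  hex 8: (7, -5, -2)
  hex 9: (7, -4, -3)
  hex 10: (7, -3, -4)
  hex 11: (7, -2, -5)
  hex 12: (7, -1, -6)
  hex 13: (6, 0, -6)
  hex 14: (5, 1, -6)
  hex 15: (4, 2, -6)
  hex 16: (3, 3, -6)
  hex 17: (2, 3, -5)
  hex 18: (1, 3, -4)
  hex 19: (0, 3, -3)
  hex 20: (-1, 3, -2)
  hex 21: (-1, 2, -1)
  hex 22: (-1, 1, 0)
  hex 23: (-1, 0, 1)
Sorted: 24 hexes.

Answer: -1 -1 2
-1 0 1
-1 1 0
-1 2 -1
-1 3 -2
0 -2 2
0 3 -3
1 -3 2
1 3 -4
2 -4 2
2 3 -5
3 -5 2
3 3 -6
4 -5 1
4 2 -6
5 -5 0
5 1 -6
6 -5 -1
6 0 -6
7 -5 -2
7 -4 -3
7 -3 -4
7 -2 -5
7 -1 -6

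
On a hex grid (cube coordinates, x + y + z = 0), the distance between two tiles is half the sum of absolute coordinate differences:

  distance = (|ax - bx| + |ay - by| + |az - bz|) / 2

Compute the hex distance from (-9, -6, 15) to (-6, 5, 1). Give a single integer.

|ax - bx| = |-9 - (-6)| = 3
|ay - by| = |-6 - 5| = 11
|az - bz| = |15 - 1| = 14
distance = (3 + 11 + 14) / 2 = 28 / 2 = 14

Answer: 14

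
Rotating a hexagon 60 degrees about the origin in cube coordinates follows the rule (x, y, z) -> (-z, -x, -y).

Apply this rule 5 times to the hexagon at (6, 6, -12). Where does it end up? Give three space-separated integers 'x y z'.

Answer: -6 12 -6

Derivation:
Start: (6, 6, -12)
Step 1: (6, 6, -12) -> (-(-12), -(6), -(6)) = (12, -6, -6)
Step 2: (12, -6, -6) -> (-(-6), -(12), -(-6)) = (6, -12, 6)
Step 3: (6, -12, 6) -> (-(6), -(6), -(-12)) = (-6, -6, 12)
Step 4: (-6, -6, 12) -> (-(12), -(-6), -(-6)) = (-12, 6, 6)
Step 5: (-12, 6, 6) -> (-(6), -(-12), -(6)) = (-6, 12, -6)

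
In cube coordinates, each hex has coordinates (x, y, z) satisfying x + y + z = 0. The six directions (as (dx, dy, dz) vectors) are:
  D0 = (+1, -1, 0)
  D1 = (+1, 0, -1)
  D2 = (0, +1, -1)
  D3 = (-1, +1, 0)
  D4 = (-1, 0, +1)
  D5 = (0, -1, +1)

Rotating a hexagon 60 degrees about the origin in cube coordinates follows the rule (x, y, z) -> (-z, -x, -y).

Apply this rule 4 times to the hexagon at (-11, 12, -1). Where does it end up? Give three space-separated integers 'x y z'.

Answer: -1 -11 12

Derivation:
Start: (-11, 12, -1)
Step 1: (-11, 12, -1) -> (-(-1), -(-11), -(12)) = (1, 11, -12)
Step 2: (1, 11, -12) -> (-(-12), -(1), -(11)) = (12, -1, -11)
Step 3: (12, -1, -11) -> (-(-11), -(12), -(-1)) = (11, -12, 1)
Step 4: (11, -12, 1) -> (-(1), -(11), -(-12)) = (-1, -11, 12)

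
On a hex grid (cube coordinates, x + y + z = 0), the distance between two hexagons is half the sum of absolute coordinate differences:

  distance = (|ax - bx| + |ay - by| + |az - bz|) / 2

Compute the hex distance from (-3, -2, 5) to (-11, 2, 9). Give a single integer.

Answer: 8

Derivation:
|ax - bx| = |-3 - (-11)| = 8
|ay - by| = |-2 - 2| = 4
|az - bz| = |5 - 9| = 4
distance = (8 + 4 + 4) / 2 = 16 / 2 = 8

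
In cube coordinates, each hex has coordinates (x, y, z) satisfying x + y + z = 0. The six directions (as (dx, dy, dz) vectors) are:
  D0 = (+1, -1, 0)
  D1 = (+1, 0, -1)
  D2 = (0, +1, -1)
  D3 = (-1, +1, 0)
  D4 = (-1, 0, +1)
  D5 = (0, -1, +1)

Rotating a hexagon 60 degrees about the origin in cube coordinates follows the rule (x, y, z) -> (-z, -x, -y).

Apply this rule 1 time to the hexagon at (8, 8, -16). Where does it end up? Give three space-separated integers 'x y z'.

Answer: 16 -8 -8

Derivation:
Start: (8, 8, -16)
Step 1: (8, 8, -16) -> (-(-16), -(8), -(8)) = (16, -8, -8)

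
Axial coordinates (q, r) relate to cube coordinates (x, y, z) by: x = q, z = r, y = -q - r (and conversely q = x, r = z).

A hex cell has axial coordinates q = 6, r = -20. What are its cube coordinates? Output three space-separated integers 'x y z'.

x = q = 6
z = r = -20
y = -x - z = -(6) - (-20) = 14

Answer: 6 14 -20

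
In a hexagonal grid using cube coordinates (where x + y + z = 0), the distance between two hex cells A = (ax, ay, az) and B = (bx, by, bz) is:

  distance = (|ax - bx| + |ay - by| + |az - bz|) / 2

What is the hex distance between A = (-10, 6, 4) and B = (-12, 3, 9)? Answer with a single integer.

Answer: 5

Derivation:
|ax - bx| = |-10 - (-12)| = 2
|ay - by| = |6 - 3| = 3
|az - bz| = |4 - 9| = 5
distance = (2 + 3 + 5) / 2 = 10 / 2 = 5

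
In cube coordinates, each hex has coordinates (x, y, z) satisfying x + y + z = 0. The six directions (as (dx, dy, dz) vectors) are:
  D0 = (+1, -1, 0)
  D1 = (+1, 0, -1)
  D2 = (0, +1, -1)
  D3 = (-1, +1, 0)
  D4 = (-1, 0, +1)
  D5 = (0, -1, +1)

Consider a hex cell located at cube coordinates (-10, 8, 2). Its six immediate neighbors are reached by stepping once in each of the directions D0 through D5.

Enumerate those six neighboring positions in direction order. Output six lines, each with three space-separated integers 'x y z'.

Answer: -9 7 2
-9 8 1
-10 9 1
-11 9 2
-11 8 3
-10 7 3

Derivation:
Center: (-10, 8, 2). Add each direction:
  D0: (-10, 8, 2) + (1, -1, 0) = (-9, 7, 2)
  D1: (-10, 8, 2) + (1, 0, -1) = (-9, 8, 1)
  D2: (-10, 8, 2) + (0, 1, -1) = (-10, 9, 1)
  D3: (-10, 8, 2) + (-1, 1, 0) = (-11, 9, 2)
  D4: (-10, 8, 2) + (-1, 0, 1) = (-11, 8, 3)
  D5: (-10, 8, 2) + (0, -1, 1) = (-10, 7, 3)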